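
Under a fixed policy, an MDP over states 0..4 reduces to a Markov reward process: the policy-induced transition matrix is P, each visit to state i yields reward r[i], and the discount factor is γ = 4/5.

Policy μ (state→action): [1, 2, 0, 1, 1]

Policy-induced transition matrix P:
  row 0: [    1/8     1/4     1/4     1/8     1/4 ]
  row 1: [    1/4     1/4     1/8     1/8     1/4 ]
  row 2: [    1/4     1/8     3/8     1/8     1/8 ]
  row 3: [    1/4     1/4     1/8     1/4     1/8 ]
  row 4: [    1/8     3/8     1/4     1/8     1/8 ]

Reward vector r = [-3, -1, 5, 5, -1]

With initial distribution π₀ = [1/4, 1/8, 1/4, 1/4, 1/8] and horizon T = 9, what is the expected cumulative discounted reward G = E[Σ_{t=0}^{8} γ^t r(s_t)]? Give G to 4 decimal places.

t=0: π = [0.2500, 0.1250, 0.2500, 0.2500, 0.1250], E[r] = 1.5000, γ^t·E[r] = 1.500000, running G = 1.500000
t=1: π = [0.2031, 0.2344, 0.2344, 0.1563, 0.1719], E[r] = 0.9375, γ^t·E[r] = 0.750000, running G = 2.250000
t=2: π = [0.2031, 0.2422, 0.2305, 0.1445, 0.1797], E[r] = 0.8438, γ^t·E[r] = 0.540000, running G = 2.790000
t=3: π = [0.2021, 0.2437, 0.2305, 0.1431, 0.1807], E[r] = 0.8369, γ^t·E[r] = 0.428500, running G = 3.218500
t=4: π = [0.2021, 0.2438, 0.2305, 0.1429, 0.1807], E[r] = 0.8358, γ^t·E[r] = 0.342350, running G = 3.560850
t=5: π = [0.2021, 0.2438, 0.2305, 0.1429, 0.1807], E[r] = 0.8357, γ^t·E[r] = 0.273855, running G = 3.834705
t=6: π = [0.2021, 0.2438, 0.2305, 0.1429, 0.1807], E[r] = 0.8357, γ^t·E[r] = 0.219085, running G = 4.053790
t=7: π = [0.2021, 0.2438, 0.2305, 0.1429, 0.1807], E[r] = 0.8357, γ^t·E[r] = 0.175268, running G = 4.229057
t=8: π = [0.2021, 0.2438, 0.2305, 0.1429, 0.1807], E[r] = 0.8357, γ^t·E[r] = 0.140214, running G = 4.369272

G = 4.3693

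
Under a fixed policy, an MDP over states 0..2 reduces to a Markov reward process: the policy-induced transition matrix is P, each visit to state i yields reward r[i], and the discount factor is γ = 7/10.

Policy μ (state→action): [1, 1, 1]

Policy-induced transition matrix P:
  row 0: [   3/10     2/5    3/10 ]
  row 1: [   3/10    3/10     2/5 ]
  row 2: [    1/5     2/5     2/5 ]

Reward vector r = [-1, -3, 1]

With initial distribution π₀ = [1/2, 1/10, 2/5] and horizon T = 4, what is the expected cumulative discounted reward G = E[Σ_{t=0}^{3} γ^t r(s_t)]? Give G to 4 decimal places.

G = -1.9697

t=0: π = [0.5000, 0.1000, 0.4000], E[r] = -0.4000, γ^t·E[r] = -0.400000, running G = -0.400000
t=1: π = [0.2600, 0.3900, 0.3500], E[r] = -1.0800, γ^t·E[r] = -0.756000, running G = -1.156000
t=2: π = [0.2650, 0.3610, 0.3740], E[r] = -0.9740, γ^t·E[r] = -0.477260, running G = -1.633260
t=3: π = [0.2626, 0.3639, 0.3735], E[r] = -0.9808, γ^t·E[r] = -0.336414, running G = -1.969674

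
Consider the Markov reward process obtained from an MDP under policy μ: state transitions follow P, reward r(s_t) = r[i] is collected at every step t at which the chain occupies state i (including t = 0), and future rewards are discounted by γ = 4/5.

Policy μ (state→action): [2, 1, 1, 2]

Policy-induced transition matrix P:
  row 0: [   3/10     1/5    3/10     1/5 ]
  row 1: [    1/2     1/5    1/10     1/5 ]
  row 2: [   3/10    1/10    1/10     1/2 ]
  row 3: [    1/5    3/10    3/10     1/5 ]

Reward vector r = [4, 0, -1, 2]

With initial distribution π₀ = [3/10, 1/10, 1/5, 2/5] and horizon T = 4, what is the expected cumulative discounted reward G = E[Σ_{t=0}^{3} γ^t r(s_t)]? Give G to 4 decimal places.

G = 4.7476

t=0: π = [0.3000, 0.1000, 0.2000, 0.4000], E[r] = 1.8000, γ^t·E[r] = 1.800000, running G = 1.800000
t=1: π = [0.2800, 0.2200, 0.2400, 0.2600], E[r] = 1.4000, γ^t·E[r] = 1.120000, running G = 2.920000
t=2: π = [0.3180, 0.2020, 0.2080, 0.2720], E[r] = 1.6080, γ^t·E[r] = 1.029120, running G = 3.949120
t=3: π = [0.3132, 0.2064, 0.2180, 0.2624], E[r] = 1.5596, γ^t·E[r] = 0.798515, running G = 4.747635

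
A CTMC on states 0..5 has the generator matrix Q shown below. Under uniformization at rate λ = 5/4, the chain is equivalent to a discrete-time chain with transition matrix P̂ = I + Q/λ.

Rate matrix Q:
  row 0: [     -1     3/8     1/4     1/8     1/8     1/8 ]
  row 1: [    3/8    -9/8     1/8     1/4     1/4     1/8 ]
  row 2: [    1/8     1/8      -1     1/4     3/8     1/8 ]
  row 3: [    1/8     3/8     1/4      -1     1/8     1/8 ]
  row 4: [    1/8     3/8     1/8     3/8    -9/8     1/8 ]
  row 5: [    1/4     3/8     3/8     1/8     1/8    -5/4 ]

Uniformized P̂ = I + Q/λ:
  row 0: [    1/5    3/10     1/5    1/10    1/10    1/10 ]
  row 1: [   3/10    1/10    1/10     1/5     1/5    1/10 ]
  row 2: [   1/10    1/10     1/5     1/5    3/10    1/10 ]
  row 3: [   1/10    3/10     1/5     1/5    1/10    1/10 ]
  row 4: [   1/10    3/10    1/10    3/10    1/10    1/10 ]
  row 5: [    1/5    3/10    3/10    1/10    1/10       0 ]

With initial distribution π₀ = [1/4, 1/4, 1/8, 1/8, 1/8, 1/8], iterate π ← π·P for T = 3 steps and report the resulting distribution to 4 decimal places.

π = [0.1704, 0.2218, 0.1714, 0.1894, 0.1563, 0.0909]

t=0: π = [0.2500, 0.2500, 0.1250, 0.1250, 0.1250, 0.1250]
t=1: π = [0.1875, 0.2250, 0.1750, 0.1750, 0.1500, 0.0875]
t=2: π = [0.1725, 0.2200, 0.1713, 0.1875, 0.1575, 0.0913]
t=3: π = [0.1704, 0.2218, 0.1714, 0.1894, 0.1563, 0.0909]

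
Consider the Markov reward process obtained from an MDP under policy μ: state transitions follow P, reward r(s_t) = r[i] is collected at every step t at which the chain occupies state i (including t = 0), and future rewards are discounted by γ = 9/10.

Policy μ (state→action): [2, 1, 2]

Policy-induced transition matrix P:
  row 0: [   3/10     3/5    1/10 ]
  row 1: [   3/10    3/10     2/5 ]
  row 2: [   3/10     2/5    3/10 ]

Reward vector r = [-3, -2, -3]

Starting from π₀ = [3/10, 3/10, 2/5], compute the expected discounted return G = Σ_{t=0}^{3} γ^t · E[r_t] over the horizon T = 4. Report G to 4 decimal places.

G = -8.9873

t=0: π = [0.3000, 0.3000, 0.4000], E[r] = -2.7000, γ^t·E[r] = -2.700000, running G = -2.700000
t=1: π = [0.3000, 0.4300, 0.2700], E[r] = -2.5700, γ^t·E[r] = -2.313000, running G = -5.013000
t=2: π = [0.3000, 0.4170, 0.2830], E[r] = -2.5830, γ^t·E[r] = -2.092230, running G = -7.105230
t=3: π = [0.3000, 0.4183, 0.2817], E[r] = -2.5817, γ^t·E[r] = -1.882059, running G = -8.987289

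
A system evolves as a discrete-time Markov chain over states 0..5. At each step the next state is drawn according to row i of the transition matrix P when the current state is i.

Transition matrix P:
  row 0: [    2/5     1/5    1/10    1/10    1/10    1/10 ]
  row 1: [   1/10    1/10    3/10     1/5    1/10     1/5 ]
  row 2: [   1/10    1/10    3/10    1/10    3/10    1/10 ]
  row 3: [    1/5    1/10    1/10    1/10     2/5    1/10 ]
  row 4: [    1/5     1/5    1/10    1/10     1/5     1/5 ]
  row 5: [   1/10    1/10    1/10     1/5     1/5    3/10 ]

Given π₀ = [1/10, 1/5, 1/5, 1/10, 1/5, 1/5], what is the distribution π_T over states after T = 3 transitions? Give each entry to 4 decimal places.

t=0: π = [0.1000, 0.2000, 0.2000, 0.1000, 0.2000, 0.2000]
t=1: π = [0.1600, 0.1300, 0.1800, 0.1400, 0.2100, 0.1800]
t=2: π = [0.1830, 0.1370, 0.1620, 0.1310, 0.2170, 0.1700]
t=3: π = [0.1897, 0.1400, 0.1598, 0.1307, 0.2104, 0.1694]

π = [0.1897, 0.1400, 0.1598, 0.1307, 0.2104, 0.1694]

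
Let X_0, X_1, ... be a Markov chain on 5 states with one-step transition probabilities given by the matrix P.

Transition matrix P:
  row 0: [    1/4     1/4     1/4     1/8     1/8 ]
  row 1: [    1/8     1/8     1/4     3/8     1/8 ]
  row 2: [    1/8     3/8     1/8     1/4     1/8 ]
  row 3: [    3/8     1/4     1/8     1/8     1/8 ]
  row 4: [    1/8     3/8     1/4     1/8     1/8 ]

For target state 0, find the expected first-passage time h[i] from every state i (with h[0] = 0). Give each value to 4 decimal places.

First-step conditioning: h[0] = 0; for i ≠ 0, h[i] = 1 + Σ_k P[i][k]·h[k].
  h[1] = 1 + 1/8·h[1] + 1/4·h[2] + 3/8·h[3] + 1/8·h[4]
  h[2] = 1 + 3/8·h[1] + 1/8·h[2] + 1/4·h[3] + 1/8·h[4]
  h[3] = 1 + 1/4·h[1] + 1/8·h[2] + 1/8·h[3] + 1/8·h[4]
  h[4] = 1 + 3/8·h[1] + 1/4·h[2] + 1/8·h[3] + 1/8·h[4]
Solving the 4×4 linear system over states ≠ 0 gives exactly h = [0, 1424/269, 1456/269, 1136/269, 1496/269] (h[0] = 0 is the target).

h = [0.0000, 5.2937, 5.4126, 4.2230, 5.5613]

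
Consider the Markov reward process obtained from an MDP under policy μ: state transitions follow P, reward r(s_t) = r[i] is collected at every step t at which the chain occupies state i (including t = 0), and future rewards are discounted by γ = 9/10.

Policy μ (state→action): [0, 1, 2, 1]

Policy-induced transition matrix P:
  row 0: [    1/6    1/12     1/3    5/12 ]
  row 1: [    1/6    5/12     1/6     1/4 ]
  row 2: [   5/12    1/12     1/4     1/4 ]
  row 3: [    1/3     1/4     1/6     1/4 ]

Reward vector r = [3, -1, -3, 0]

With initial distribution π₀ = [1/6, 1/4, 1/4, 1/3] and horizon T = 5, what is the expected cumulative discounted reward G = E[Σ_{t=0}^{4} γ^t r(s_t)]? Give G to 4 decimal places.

G = -0.6923

t=0: π = [0.1667, 0.2500, 0.2500, 0.3333], E[r] = -0.5000, γ^t·E[r] = -0.500000, running G = -0.500000
t=1: π = [0.2847, 0.2222, 0.2153, 0.2778], E[r] = -0.0139, γ^t·E[r] = -0.012500, running G = -0.512500
t=2: π = [0.2668, 0.2037, 0.2321, 0.2975], E[r] = -0.0995, γ^t·E[r] = -0.080625, running G = -0.593125
t=3: π = [0.2743, 0.2008, 0.2305, 0.2945], E[r] = -0.0694, γ^t·E[r] = -0.050625, running G = -0.643750
t=4: π = [0.2734, 0.1993, 0.2316, 0.2957], E[r] = -0.0740, γ^t·E[r] = -0.048558, running G = -0.692308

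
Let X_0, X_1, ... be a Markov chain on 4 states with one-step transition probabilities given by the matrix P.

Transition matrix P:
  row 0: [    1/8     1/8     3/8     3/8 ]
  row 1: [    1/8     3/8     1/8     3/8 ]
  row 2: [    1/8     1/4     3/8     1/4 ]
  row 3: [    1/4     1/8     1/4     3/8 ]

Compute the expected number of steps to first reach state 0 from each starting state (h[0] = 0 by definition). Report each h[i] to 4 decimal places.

First-step conditioning: h[0] = 0; for i ≠ 0, h[i] = 1 + Σ_k P[i][k]·h[k].
  h[1] = 1 + 3/8·h[1] + 1/8·h[2] + 3/8·h[3]
  h[2] = 1 + 1/4·h[1] + 3/8·h[2] + 1/4·h[3]
  h[3] = 1 + 1/8·h[1] + 1/4·h[2] + 3/8·h[3]
Solving the 3×3 linear system over states ≠ 0 gives exactly h = [0, 196/33, 200/33, 172/33] (h[0] = 0 is the target).

h = [0.0000, 5.9394, 6.0606, 5.2121]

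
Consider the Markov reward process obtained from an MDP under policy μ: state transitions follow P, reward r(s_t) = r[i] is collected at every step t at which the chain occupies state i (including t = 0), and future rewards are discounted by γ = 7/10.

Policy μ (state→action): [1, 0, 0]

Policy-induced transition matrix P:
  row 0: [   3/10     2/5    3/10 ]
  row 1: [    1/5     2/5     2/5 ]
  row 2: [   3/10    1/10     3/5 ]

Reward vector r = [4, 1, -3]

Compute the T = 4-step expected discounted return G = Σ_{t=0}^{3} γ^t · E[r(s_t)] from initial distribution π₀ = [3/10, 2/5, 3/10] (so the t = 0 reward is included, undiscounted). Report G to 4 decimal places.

G = 0.7115

t=0: π = [0.3000, 0.4000, 0.3000], E[r] = 0.7000, γ^t·E[r] = 0.700000, running G = 0.700000
t=1: π = [0.2600, 0.3100, 0.4300], E[r] = 0.0600, γ^t·E[r] = 0.042000, running G = 0.742000
t=2: π = [0.2690, 0.2710, 0.4600], E[r] = -0.0330, γ^t·E[r] = -0.016170, running G = 0.725830
t=3: π = [0.2729, 0.2620, 0.4651], E[r] = -0.0417, γ^t·E[r] = -0.014303, running G = 0.711527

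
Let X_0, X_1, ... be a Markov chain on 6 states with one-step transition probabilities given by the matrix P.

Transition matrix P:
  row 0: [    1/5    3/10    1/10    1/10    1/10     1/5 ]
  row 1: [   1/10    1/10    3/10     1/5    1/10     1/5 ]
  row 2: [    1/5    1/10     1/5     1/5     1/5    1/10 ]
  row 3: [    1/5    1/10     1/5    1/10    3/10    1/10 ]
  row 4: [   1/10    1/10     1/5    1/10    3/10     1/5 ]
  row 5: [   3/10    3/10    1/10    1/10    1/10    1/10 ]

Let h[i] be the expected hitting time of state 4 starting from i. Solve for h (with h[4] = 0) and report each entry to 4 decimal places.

h = [6.9235, 6.6606, 6.0550, 5.5046, 0.0000, 6.9235]

First-step conditioning: h[4] = 0; for i ≠ 4, h[i] = 1 + Σ_k P[i][k]·h[k].
  h[0] = 1 + 1/5·h[0] + 3/10·h[1] + 1/10·h[2] + 1/10·h[3] + 1/5·h[5]
  h[1] = 1 + 1/10·h[0] + 1/10·h[1] + 3/10·h[2] + 1/5·h[3] + 1/5·h[5]
  h[2] = 1 + 1/5·h[0] + 1/10·h[1] + 1/5·h[2] + 1/5·h[3] + 1/10·h[5]
  h[3] = 1 + 1/5·h[0] + 1/10·h[1] + 1/5·h[2] + 1/10·h[3] + 1/10·h[5]
  h[5] = 1 + 3/10·h[0] + 3/10·h[1] + 1/10·h[2] + 1/10·h[3] + 1/10·h[5]
Solving the 5×5 linear system over states ≠ 4 gives exactly h = [2264/327, 726/109, 660/109, 600/109, 0, 2264/327] (h[4] = 0 is the target).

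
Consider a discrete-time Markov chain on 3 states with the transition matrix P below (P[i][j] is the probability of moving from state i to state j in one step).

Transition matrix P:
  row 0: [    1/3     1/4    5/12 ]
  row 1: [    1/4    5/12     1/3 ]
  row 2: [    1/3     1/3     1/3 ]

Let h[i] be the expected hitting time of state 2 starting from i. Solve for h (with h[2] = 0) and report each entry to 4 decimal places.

First-step conditioning: h[2] = 0; for i ≠ 2, h[i] = 1 + Σ_k P[i][k]·h[k].
  h[0] = 1 + 1/3·h[0] + 1/4·h[1]
  h[1] = 1 + 1/4·h[0] + 5/12·h[1]
Solving the 2×2 linear system over states ≠ 2 gives exactly h = [120/47, 132/47, 0] (h[2] = 0 is the target).

h = [2.5532, 2.8085, 0.0000]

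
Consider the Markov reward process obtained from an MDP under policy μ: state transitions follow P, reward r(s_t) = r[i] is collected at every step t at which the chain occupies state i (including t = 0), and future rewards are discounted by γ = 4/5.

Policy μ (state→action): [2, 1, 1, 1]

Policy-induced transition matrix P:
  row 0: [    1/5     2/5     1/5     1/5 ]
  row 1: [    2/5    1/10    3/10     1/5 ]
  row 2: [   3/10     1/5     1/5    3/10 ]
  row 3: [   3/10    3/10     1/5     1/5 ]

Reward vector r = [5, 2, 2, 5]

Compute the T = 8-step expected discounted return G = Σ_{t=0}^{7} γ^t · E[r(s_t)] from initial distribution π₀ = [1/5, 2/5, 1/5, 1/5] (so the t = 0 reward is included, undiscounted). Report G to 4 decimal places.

G = 14.4840

t=0: π = [0.2000, 0.4000, 0.2000, 0.2000], E[r] = 3.2000, γ^t·E[r] = 3.200000, running G = 3.200000
t=1: π = [0.3200, 0.2200, 0.2400, 0.2200], E[r] = 3.6200, γ^t·E[r] = 2.896000, running G = 6.096000
t=2: π = [0.2900, 0.2640, 0.2220, 0.2240], E[r] = 3.5420, γ^t·E[r] = 2.266880, running G = 8.362880
t=3: π = [0.2974, 0.2540, 0.2264, 0.2222], E[r] = 3.5588, γ^t·E[r] = 1.822106, running G = 10.184986
t=4: π = [0.2957, 0.2563, 0.2254, 0.2226], E[r] = 3.5549, γ^t·E[r] = 1.456087, running G = 11.641073
t=5: π = [0.2961, 0.2558, 0.2256, 0.2225], E[r] = 3.5558, γ^t·E[r] = 1.165168, running G = 12.806241
t=6: π = [0.2960, 0.2559, 0.2256, 0.2226], E[r] = 3.5556, γ^t·E[r] = 0.932079, running G = 13.738320
t=7: π = [0.2960, 0.2559, 0.2256, 0.2226], E[r] = 3.5556, γ^t·E[r] = 0.745674, running G = 14.483994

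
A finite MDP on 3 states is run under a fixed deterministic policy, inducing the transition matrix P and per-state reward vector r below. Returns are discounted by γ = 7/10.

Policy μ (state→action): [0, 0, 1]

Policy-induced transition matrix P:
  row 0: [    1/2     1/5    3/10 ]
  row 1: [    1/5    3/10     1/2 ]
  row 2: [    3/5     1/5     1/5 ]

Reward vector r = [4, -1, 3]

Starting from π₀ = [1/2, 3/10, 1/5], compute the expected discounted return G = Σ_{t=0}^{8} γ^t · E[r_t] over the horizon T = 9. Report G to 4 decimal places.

t=0: π = [0.5000, 0.3000, 0.2000], E[r] = 2.3000, γ^t·E[r] = 2.300000, running G = 2.300000
t=1: π = [0.4300, 0.2300, 0.3400], E[r] = 2.5100, γ^t·E[r] = 1.757000, running G = 4.057000
t=2: π = [0.4650, 0.2230, 0.3120], E[r] = 2.5730, γ^t·E[r] = 1.260770, running G = 5.317770
t=3: π = [0.4643, 0.2223, 0.3134], E[r] = 2.5751, γ^t·E[r] = 0.883259, running G = 6.201029
t=4: π = [0.4647, 0.2222, 0.3131], E[r] = 2.5757, γ^t·E[r] = 0.618433, running G = 6.819462
t=5: π = [0.4646, 0.2222, 0.3131], E[r] = 2.5758, γ^t·E[r] = 0.432906, running G = 7.252369
t=6: π = [0.4646, 0.2222, 0.3131], E[r] = 2.5758, γ^t·E[r] = 0.303035, running G = 7.555404
t=7: π = [0.4646, 0.2222, 0.3131], E[r] = 2.5758, γ^t·E[r] = 0.212125, running G = 7.767529
t=8: π = [0.4646, 0.2222, 0.3131], E[r] = 2.5758, γ^t·E[r] = 0.148487, running G = 7.916016

G = 7.9160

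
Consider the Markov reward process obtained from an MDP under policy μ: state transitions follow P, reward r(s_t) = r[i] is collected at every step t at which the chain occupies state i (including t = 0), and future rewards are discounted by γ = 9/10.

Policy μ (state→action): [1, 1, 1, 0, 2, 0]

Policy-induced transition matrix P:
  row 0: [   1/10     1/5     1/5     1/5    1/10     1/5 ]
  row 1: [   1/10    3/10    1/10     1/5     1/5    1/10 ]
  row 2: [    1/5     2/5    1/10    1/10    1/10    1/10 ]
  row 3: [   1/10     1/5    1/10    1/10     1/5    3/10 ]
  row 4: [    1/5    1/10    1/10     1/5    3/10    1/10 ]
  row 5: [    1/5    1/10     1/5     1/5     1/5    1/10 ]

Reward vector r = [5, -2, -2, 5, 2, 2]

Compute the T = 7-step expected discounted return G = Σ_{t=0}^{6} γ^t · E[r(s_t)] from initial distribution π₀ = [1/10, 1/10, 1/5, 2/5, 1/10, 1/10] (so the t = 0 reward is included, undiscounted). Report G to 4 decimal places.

G = 8.8469

t=0: π = [0.1000, 0.1000, 0.2000, 0.4000, 0.1000, 0.1000], E[r] = 2.3000, γ^t·E[r] = 2.300000, running G = 2.300000
t=1: π = [0.1400, 0.2300, 0.1200, 0.1400, 0.1800, 0.1900], E[r] = 1.4400, γ^t·E[r] = 1.296000, running G = 3.596000
t=2: π = [0.1490, 0.2100, 0.1330, 0.1740, 0.1920, 0.1420], E[r] = 1.5970, γ^t·E[r] = 1.293570, running G = 4.889570
t=3: π = [0.1467, 0.2142, 0.1291, 0.1693, 0.1910, 0.1497], E[r] = 1.5748, γ^t·E[r] = 1.148029, running G = 6.037599
t=4: π = [0.1470, 0.2132, 0.1296, 0.1702, 0.1915, 0.1485], E[r] = 1.5802, γ^t·E[r] = 1.036756, running G = 7.074355
t=5: π = [0.1470, 0.2132, 0.1296, 0.1700, 0.1915, 0.1487], E[r] = 1.5798, γ^t·E[r] = 0.932858, running G = 8.007213
t=6: π = [0.1470, 0.2132, 0.1296, 0.1700, 0.1915, 0.1487], E[r] = 1.5799, γ^t·E[r] = 0.839640, running G = 8.846854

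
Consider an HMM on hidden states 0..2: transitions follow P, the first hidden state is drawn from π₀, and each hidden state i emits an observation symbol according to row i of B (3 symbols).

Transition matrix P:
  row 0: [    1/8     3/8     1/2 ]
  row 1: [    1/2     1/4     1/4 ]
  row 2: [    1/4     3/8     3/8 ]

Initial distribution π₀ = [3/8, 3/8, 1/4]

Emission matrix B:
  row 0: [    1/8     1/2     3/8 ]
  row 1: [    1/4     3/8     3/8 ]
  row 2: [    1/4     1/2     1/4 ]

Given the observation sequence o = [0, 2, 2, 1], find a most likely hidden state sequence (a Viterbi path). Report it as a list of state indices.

t=0: δ = [4.688e-02, 9.375e-02, 6.250e-02]  (obs o_0=0)
t=1: δ = [1.758e-02, 8.789e-03, 5.859e-03]  ψ = [1, 1, 0]  (obs o_1=2)
t=2: δ = [1.648e-03, 2.472e-03, 2.197e-03]  ψ = [1, 0, 0]  (obs o_2=2)
t=3: δ = [6.180e-04, 3.090e-04, 4.120e-04]  ψ = [1, 2, 0]  (obs o_3=1)
backtrack: best end state = 0; path = [1, 0, 1, 0]

path = [1, 0, 1, 0]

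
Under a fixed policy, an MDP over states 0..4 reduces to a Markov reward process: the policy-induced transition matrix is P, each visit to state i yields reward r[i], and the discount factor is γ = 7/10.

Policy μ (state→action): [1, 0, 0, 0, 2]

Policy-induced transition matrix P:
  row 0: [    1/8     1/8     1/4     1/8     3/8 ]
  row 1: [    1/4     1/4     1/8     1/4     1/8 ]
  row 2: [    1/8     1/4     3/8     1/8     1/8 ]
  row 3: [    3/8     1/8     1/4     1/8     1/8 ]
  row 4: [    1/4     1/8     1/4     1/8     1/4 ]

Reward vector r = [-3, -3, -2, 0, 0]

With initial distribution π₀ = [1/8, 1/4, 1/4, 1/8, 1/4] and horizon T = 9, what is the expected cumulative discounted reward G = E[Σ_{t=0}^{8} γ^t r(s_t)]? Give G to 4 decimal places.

G = -5.3588

t=0: π = [0.1250, 0.2500, 0.2500, 0.1250, 0.2500], E[r] = -1.6250, γ^t·E[r] = -1.625000, running G = -1.625000
t=1: π = [0.2188, 0.1875, 0.2500, 0.1563, 0.1875], E[r] = -1.7188, γ^t·E[r] = -1.203125, running G = -2.828125
t=2: π = [0.2109, 0.1797, 0.2578, 0.1484, 0.2031], E[r] = -1.6875, γ^t·E[r] = -0.826875, running G = -3.655000
t=3: π = [0.2100, 0.1797, 0.2598, 0.1475, 0.2031], E[r] = -1.6885, γ^t·E[r] = -0.579147, running G = -4.234147
t=4: π = [0.2097, 0.1799, 0.2600, 0.1475, 0.2029], E[r] = -1.6890, γ^t·E[r] = -0.405520, running G = -4.639668
t=5: π = [0.2097, 0.1800, 0.2600, 0.1475, 0.2028], E[r] = -1.6891, γ^t·E[r] = -0.283895, running G = -4.923563
t=6: π = [0.2097, 0.1800, 0.2600, 0.1475, 0.2028], E[r] = -1.6892, γ^t·E[r] = -0.198729, running G = -5.122292
t=7: π = [0.2097, 0.1800, 0.2600, 0.1475, 0.2028], E[r] = -1.6892, γ^t·E[r] = -0.139110, running G = -5.261402
t=8: π = [0.2097, 0.1800, 0.2600, 0.1475, 0.2028], E[r] = -1.6892, γ^t·E[r] = -0.097377, running G = -5.358779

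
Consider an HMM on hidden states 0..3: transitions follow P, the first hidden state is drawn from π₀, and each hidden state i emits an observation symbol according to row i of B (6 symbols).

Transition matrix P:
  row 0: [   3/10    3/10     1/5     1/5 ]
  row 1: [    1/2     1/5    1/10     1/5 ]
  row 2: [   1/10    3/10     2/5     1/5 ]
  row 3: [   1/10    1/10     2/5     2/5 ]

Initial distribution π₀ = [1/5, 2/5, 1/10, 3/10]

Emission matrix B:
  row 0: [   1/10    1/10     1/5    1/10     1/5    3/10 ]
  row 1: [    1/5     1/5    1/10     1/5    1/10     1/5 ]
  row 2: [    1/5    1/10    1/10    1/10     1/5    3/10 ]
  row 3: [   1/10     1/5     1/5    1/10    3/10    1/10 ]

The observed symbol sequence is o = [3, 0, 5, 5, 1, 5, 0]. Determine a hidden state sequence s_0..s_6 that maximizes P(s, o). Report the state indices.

path = [1, 1, 0, 0, 1, 0, 1]

t=0: δ = [2.000e-02, 8.000e-02, 1.000e-02, 3.000e-02]  (obs o_0=3)
t=1: δ = [4.000e-03, 3.200e-03, 2.400e-03, 1.600e-03]  ψ = [1, 1, 3, 1]  (obs o_1=0)
t=2: δ = [4.800e-04, 2.400e-04, 2.880e-04, 8.000e-05]  ψ = [1, 0, 2, 0]  (obs o_2=5)
t=3: δ = [4.320e-05, 2.880e-05, 3.456e-05, 9.600e-06]  ψ = [0, 0, 2, 0]  (obs o_3=5)
t=4: δ = [1.440e-06, 2.592e-06, 1.382e-06, 1.728e-06]  ψ = [1, 0, 2, 0]  (obs o_4=1)
t=5: δ = [3.888e-07, 1.037e-07, 2.074e-07, 6.912e-08]  ψ = [1, 1, 3, 3]  (obs o_5=5)
t=6: δ = [1.166e-08, 2.333e-08, 1.659e-08, 7.776e-09]  ψ = [0, 0, 2, 0]  (obs o_6=0)
backtrack: best end state = 1; path = [1, 1, 0, 0, 1, 0, 1]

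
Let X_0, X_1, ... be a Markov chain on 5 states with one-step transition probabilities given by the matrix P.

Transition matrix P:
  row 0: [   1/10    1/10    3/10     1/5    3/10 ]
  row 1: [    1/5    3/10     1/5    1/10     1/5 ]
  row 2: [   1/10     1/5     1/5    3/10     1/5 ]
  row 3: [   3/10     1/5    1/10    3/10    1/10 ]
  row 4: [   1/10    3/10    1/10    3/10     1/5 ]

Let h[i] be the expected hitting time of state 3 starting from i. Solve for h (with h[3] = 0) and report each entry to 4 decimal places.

First-step conditioning: h[3] = 0; for i ≠ 3, h[i] = 1 + Σ_k P[i][k]·h[k].
  h[0] = 1 + 1/10·h[0] + 1/10·h[1] + 3/10·h[2] + 3/10·h[4]
  h[1] = 1 + 1/5·h[0] + 3/10·h[1] + 1/5·h[2] + 1/5·h[4]
  h[2] = 1 + 1/10·h[0] + 1/5·h[1] + 1/5·h[2] + 1/5·h[4]
  h[4] = 1 + 1/10·h[0] + 3/10·h[1] + 1/10·h[2] + 1/5·h[4]
Solving the 4×4 linear system over states ≠ 3 gives exactly h = [3270/731, 3730/731, 3030/731, 0, 3100/731] (h[3] = 0 is the target).

h = [4.4733, 5.1026, 4.1450, 0.0000, 4.2408]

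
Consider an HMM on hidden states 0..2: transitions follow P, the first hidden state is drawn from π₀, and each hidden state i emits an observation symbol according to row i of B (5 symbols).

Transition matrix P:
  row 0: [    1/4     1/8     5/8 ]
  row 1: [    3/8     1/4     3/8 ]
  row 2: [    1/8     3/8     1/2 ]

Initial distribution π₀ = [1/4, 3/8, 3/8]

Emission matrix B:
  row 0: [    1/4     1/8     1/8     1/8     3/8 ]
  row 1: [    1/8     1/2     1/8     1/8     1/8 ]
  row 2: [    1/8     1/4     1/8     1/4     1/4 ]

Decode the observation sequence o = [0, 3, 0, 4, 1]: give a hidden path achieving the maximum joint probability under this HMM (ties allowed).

t=0: δ = [6.250e-02, 4.688e-02, 4.688e-02]  (obs o_0=0)
t=1: δ = [2.197e-03, 2.197e-03, 9.766e-03]  ψ = [1, 2, 0]  (obs o_1=3)
t=2: δ = [3.052e-04, 4.578e-04, 6.104e-04]  ψ = [2, 2, 2]  (obs o_2=0)
t=3: δ = [6.437e-05, 2.861e-05, 7.629e-05]  ψ = [1, 2, 2]  (obs o_3=4)
t=4: δ = [2.012e-06, 1.431e-05, 1.006e-05]  ψ = [0, 2, 0]  (obs o_4=1)
backtrack: best end state = 1; path = [0, 2, 2, 2, 1]

path = [0, 2, 2, 2, 1]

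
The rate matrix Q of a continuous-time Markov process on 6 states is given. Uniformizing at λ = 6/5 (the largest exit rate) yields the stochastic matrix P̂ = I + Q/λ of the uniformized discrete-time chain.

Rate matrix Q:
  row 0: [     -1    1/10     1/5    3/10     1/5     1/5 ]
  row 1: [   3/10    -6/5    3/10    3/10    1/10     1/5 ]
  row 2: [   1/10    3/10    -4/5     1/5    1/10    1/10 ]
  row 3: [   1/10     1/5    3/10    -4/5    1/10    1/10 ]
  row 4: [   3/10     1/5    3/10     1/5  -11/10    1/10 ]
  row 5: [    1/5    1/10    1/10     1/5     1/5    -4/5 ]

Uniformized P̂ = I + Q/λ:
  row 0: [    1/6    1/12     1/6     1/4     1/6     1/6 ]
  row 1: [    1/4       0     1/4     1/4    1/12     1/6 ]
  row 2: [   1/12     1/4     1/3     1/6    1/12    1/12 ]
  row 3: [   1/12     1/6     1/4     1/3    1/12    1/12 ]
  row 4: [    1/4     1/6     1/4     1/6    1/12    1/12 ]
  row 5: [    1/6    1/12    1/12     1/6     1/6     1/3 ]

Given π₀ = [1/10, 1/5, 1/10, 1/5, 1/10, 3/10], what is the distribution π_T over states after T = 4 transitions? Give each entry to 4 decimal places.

π = [0.1489, 0.1384, 0.2325, 0.2287, 0.1079, 0.1436]

t=0: π = [0.1000, 0.2000, 0.1000, 0.2000, 0.1000, 0.3000]
t=1: π = [0.1667, 0.1083, 0.2000, 0.2250, 0.1167, 0.1833]
t=2: π = [0.1500, 0.1361, 0.2222, 0.2271, 0.1125, 0.1521]
t=3: π = [0.1499, 0.1373, 0.2307, 0.2284, 0.1085, 0.1452]
t=4: π = [0.1489, 0.1384, 0.2325, 0.2287, 0.1079, 0.1436]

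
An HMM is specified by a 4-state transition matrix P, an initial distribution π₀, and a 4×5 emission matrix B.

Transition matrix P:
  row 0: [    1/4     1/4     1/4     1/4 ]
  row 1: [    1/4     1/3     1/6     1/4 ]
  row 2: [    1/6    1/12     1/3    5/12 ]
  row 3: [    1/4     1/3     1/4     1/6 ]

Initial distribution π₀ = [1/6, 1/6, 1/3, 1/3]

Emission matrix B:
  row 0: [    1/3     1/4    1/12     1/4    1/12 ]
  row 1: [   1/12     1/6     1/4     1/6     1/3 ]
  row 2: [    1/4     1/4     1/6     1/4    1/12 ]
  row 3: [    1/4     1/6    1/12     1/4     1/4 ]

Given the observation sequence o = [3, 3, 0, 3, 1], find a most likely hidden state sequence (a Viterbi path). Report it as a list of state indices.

t=0: δ = [4.167e-02, 2.778e-02, 8.333e-02, 8.333e-02]  (obs o_0=3)
t=1: δ = [5.208e-03, 4.630e-03, 6.944e-03, 8.681e-03]  ψ = [3, 3, 2, 2]  (obs o_1=3)
t=2: δ = [7.234e-04, 2.411e-04, 5.787e-04, 7.234e-04]  ψ = [3, 3, 2, 2]  (obs o_2=0)
t=3: δ = [4.521e-05, 4.019e-05, 4.823e-05, 6.028e-05]  ψ = [0, 3, 2, 2]  (obs o_3=3)
t=4: δ = [3.768e-06, 3.349e-06, 4.019e-06, 3.349e-06]  ψ = [3, 3, 2, 2]  (obs o_4=1)
backtrack: best end state = 2; path = [2, 2, 2, 2, 2]

path = [2, 2, 2, 2, 2]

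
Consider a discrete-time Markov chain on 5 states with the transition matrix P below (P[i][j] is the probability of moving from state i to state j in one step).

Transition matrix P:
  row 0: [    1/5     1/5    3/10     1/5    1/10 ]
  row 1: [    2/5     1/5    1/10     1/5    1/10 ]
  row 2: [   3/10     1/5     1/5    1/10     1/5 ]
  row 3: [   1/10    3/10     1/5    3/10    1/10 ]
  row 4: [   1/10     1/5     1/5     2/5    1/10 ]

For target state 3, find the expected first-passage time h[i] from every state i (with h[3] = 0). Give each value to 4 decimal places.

First-step conditioning: h[3] = 0; for i ≠ 3, h[i] = 1 + Σ_k P[i][k]·h[k].
  h[0] = 1 + 1/5·h[0] + 1/5·h[1] + 3/10·h[2] + 1/10·h[4]
  h[1] = 1 + 2/5·h[0] + 1/5·h[1] + 1/10·h[2] + 1/10·h[4]
  h[2] = 1 + 3/10·h[0] + 1/5·h[1] + 1/5·h[2] + 1/5·h[4]
  h[4] = 1 + 1/10·h[0] + 1/5·h[1] + 1/5·h[2] + 1/10·h[4]
Solving the 4×4 linear system over states ≠ 3 gives exactly h = [5550/1121, 5470/1121, 5950/1121, 0, 4400/1121] (h[3] = 0 is the target).

h = [4.9509, 4.8796, 5.3078, 0.0000, 3.9251]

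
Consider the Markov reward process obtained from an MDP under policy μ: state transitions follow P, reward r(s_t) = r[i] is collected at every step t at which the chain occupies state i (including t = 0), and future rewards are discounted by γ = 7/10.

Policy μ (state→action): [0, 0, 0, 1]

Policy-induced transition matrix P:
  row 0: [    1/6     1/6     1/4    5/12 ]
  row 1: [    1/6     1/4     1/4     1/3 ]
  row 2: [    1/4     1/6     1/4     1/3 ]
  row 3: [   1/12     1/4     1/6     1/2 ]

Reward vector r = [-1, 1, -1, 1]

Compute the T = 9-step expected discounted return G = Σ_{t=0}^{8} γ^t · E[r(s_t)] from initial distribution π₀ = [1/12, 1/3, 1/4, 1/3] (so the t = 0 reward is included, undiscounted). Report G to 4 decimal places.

t=0: π = [0.0833, 0.3333, 0.2500, 0.3333], E[r] = 0.3333, γ^t·E[r] = 0.333333, running G = 0.333333
t=1: π = [0.1597, 0.2222, 0.2222, 0.3958], E[r] = 0.2361, γ^t·E[r] = 0.165278, running G = 0.498611
t=2: π = [0.1522, 0.2182, 0.2170, 0.4126], E[r] = 0.2616, γ^t·E[r] = 0.128171, running G = 0.626782
t=3: π = [0.1504, 0.2192, 0.2156, 0.4148], E[r] = 0.2680, γ^t·E[r] = 0.091936, running G = 0.718719
t=4: π = [0.1501, 0.2195, 0.2154, 0.4150], E[r] = 0.2690, γ^t·E[r] = 0.064585, running G = 0.783304
t=5: π = [0.1500, 0.2195, 0.2154, 0.4150], E[r] = 0.2691, γ^t·E[r] = 0.045226, running G = 0.828530
t=6: π = [0.1500, 0.2195, 0.2154, 0.4150], E[r] = 0.2691, γ^t·E[r] = 0.031659, running G = 0.860190
t=7: π = [0.1500, 0.2195, 0.2154, 0.4150], E[r] = 0.2691, γ^t·E[r] = 0.022161, running G = 0.882351
t=8: π = [0.1500, 0.2195, 0.2154, 0.4150], E[r] = 0.2691, γ^t·E[r] = 0.015513, running G = 0.897864

G = 0.8979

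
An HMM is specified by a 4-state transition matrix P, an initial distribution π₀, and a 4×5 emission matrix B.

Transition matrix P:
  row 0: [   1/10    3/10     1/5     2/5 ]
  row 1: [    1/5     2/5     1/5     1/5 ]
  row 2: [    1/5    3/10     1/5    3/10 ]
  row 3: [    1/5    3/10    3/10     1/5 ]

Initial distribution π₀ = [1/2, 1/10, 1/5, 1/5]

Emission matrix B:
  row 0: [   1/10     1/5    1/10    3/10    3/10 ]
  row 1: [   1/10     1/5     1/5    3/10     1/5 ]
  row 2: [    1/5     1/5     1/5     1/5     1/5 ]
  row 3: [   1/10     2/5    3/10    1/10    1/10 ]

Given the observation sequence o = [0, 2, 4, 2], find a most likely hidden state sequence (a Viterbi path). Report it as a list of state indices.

t=0: δ = [5.000e-02, 1.000e-02, 4.000e-02, 2.000e-02]  (obs o_0=0)
t=1: δ = [8.000e-04, 3.000e-03, 2.000e-03, 6.000e-03]  ψ = [2, 0, 0, 0]  (obs o_1=2)
t=2: δ = [3.600e-04, 3.600e-04, 3.600e-04, 1.200e-04]  ψ = [3, 3, 3, 3]  (obs o_2=4)
t=3: δ = [7.200e-06, 2.880e-05, 1.440e-05, 4.320e-05]  ψ = [1, 1, 0, 0]  (obs o_3=2)
backtrack: best end state = 3; path = [0, 3, 0, 3]

path = [0, 3, 0, 3]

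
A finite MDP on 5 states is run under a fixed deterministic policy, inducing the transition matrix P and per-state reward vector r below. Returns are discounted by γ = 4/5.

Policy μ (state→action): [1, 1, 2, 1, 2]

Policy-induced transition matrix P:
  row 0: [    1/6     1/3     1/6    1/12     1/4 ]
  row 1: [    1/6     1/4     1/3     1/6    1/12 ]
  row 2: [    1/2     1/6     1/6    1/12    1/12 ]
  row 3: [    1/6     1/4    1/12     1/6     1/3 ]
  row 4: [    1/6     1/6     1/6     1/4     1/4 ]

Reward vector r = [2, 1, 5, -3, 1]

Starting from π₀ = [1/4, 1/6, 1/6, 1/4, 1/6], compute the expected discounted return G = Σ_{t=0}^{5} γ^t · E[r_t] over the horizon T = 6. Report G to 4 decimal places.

t=0: π = [0.2500, 0.1667, 0.1667, 0.2500, 0.1667], E[r] = 0.9167, γ^t·E[r] = 0.916667, running G = 0.916667
t=1: π = [0.2222, 0.2431, 0.1736, 0.1458, 0.2153], E[r] = 1.3333, γ^t·E[r] = 1.066667, running G = 1.983333
t=2: π = [0.2245, 0.2361, 0.1950, 0.1516, 0.1927], E[r] = 1.3981, γ^t·E[r] = 0.894815, running G = 2.878148
t=3: π = [0.2317, 0.2364, 0.1934, 0.1478, 0.1908], E[r] = 1.4142, γ^t·E[r] = 0.724049, running G = 3.602198
t=4: π = [0.2311, 0.2373, 0.1938, 0.1471, 0.1907], E[r] = 1.4176, γ^t·E[r] = 0.580635, running G = 4.182833
t=5: π = [0.2313, 0.2372, 0.1940, 0.1472, 0.1904], E[r] = 1.4185, γ^t·E[r] = 0.464802, running G = 4.647635

G = 4.6476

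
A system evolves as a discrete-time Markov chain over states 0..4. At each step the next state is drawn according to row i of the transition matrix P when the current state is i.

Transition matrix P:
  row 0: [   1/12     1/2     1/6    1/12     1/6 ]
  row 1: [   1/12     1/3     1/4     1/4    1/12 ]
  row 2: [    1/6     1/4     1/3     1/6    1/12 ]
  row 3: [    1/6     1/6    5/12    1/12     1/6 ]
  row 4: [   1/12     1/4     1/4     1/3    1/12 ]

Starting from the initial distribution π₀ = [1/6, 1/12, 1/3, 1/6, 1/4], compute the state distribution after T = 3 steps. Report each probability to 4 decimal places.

π = [0.1232, 0.2897, 0.2948, 0.1835, 0.1088]

t=0: π = [0.1667, 0.0833, 0.3333, 0.1667, 0.2500]
t=1: π = [0.1250, 0.2847, 0.2917, 0.1875, 0.1111]
t=2: π = [0.1233, 0.2894, 0.2951, 0.1829, 0.1094]
t=3: π = [0.1232, 0.2897, 0.2948, 0.1835, 0.1088]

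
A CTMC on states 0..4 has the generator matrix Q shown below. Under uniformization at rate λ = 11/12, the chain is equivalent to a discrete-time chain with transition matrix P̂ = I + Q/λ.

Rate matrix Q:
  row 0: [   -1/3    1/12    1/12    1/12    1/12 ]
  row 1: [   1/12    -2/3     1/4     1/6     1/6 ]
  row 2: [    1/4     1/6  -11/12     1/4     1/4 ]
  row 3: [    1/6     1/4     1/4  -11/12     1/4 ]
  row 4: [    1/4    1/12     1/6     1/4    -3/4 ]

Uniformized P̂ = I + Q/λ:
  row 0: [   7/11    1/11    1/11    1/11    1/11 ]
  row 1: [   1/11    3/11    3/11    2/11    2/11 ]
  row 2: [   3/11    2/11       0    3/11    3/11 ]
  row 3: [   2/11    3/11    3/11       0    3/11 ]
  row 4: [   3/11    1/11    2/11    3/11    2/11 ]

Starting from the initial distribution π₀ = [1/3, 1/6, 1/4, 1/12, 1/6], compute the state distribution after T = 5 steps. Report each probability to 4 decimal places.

π = [0.3606, 0.1614, 0.1501, 0.1514, 0.1765]

t=0: π = [0.3333, 0.1667, 0.2500, 0.0833, 0.1667]
t=1: π = [0.3561, 0.1591, 0.1288, 0.1742, 0.1818]
t=2: π = [0.3574, 0.1632, 0.1563, 0.1460, 0.1770]
t=3: π = [0.3598, 0.1613, 0.1490, 0.1531, 0.1768]
t=4: π = [0.3603, 0.1616, 0.1506, 0.1509, 0.1766]
t=5: π = [0.3606, 0.1614, 0.1501, 0.1514, 0.1765]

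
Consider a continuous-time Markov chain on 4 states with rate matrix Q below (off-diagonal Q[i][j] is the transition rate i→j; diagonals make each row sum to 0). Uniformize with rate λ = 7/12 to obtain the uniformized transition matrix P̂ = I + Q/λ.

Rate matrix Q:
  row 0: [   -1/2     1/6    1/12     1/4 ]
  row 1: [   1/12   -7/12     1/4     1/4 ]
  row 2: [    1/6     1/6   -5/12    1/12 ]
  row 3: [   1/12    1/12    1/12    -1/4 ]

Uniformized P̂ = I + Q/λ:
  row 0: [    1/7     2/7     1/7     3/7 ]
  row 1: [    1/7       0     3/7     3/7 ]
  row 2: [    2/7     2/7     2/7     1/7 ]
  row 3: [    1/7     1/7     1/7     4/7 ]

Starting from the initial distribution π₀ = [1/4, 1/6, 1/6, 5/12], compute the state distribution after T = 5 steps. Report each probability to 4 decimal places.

t=0: π = [0.2500, 0.1667, 0.1667, 0.4167]
t=1: π = [0.1667, 0.1786, 0.2143, 0.4405]
t=2: π = [0.1735, 0.1718, 0.2245, 0.4303]
t=3: π = [0.1749, 0.1752, 0.2240, 0.4259]
t=4: π = [0.1749, 0.1748, 0.2249, 0.4254]
t=5: π = [0.1750, 0.1750, 0.2249, 0.4251]

π = [0.1750, 0.1750, 0.2249, 0.4251]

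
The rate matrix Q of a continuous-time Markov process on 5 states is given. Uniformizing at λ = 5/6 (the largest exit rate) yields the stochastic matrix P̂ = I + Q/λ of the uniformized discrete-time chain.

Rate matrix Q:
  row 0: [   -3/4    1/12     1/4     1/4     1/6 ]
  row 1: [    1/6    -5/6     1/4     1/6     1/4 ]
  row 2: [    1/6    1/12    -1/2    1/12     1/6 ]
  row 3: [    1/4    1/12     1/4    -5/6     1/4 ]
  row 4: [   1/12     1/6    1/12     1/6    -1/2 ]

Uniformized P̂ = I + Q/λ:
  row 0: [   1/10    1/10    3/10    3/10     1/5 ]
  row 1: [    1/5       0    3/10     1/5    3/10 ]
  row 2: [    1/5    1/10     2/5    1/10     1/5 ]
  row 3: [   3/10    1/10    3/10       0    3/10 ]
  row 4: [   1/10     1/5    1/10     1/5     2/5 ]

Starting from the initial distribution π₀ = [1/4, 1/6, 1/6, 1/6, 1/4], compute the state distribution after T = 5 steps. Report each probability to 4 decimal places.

π = [0.1703, 0.1168, 0.2701, 0.1584, 0.2844]

t=0: π = [0.2500, 0.1667, 0.1667, 0.1667, 0.2500]
t=1: π = [0.1667, 0.1083, 0.2667, 0.1750, 0.2833]
t=2: π = [0.1725, 0.1175, 0.2700, 0.1550, 0.2850]
t=3: π = [0.1698, 0.1168, 0.2700, 0.1593, 0.2843]
t=4: π = [0.1705, 0.1168, 0.2702, 0.1581, 0.2845]
t=5: π = [0.1703, 0.1168, 0.2701, 0.1584, 0.2844]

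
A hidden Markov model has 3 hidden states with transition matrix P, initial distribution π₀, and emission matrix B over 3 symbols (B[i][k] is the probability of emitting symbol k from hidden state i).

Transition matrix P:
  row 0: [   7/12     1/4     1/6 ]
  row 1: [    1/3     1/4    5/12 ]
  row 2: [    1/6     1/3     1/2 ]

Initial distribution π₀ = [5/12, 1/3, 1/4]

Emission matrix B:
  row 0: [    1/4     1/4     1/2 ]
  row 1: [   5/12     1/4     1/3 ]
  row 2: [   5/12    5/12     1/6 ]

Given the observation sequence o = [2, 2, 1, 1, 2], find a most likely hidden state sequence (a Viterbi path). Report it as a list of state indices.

t=0: δ = [2.083e-01, 1.111e-01, 4.167e-02]  (obs o_0=2)
t=1: δ = [6.076e-02, 1.736e-02, 7.716e-03]  ψ = [0, 0, 1]  (obs o_1=2)
t=2: δ = [8.861e-03, 3.798e-03, 4.220e-03]  ψ = [0, 0, 0]  (obs o_2=1)
t=3: δ = [1.292e-03, 5.538e-04, 8.791e-04]  ψ = [0, 0, 2]  (obs o_3=1)
t=4: δ = [3.769e-04, 1.077e-04, 7.326e-05]  ψ = [0, 0, 2]  (obs o_4=2)
backtrack: best end state = 0; path = [0, 0, 0, 0, 0]

path = [0, 0, 0, 0, 0]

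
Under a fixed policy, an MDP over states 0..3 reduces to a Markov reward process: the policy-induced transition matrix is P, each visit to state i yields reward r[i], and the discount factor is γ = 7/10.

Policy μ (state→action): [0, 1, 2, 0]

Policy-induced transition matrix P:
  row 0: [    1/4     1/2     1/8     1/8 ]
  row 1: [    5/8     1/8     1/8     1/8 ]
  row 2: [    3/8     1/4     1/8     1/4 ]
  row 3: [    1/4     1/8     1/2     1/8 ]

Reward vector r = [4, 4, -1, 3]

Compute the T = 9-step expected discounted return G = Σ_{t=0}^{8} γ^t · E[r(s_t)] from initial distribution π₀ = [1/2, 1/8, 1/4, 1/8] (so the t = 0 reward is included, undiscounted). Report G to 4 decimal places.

G = 9.1297

t=0: π = [0.5000, 0.1250, 0.2500, 0.1250], E[r] = 2.6250, γ^t·E[r] = 2.625000, running G = 2.625000
t=1: π = [0.3281, 0.3438, 0.1719, 0.1563], E[r] = 2.9844, γ^t·E[r] = 2.089063, running G = 4.714063
t=2: π = [0.4004, 0.2695, 0.1836, 0.1465], E[r] = 2.9355, γ^t·E[r] = 1.438418, running G = 6.152480
t=3: π = [0.3740, 0.2981, 0.1799, 0.1479], E[r] = 2.9524, γ^t·E[r] = 1.012671, running G = 7.165151
t=4: π = [0.3843, 0.2878, 0.1805, 0.1475], E[r] = 2.9501, γ^t·E[r] = 0.708320, running G = 7.873471
t=5: π = [0.3805, 0.2917, 0.1803, 0.1476], E[r] = 2.9509, γ^t·E[r] = 0.495957, running G = 8.369428
t=6: π = [0.3819, 0.2902, 0.1803, 0.1475], E[r] = 2.9508, γ^t·E[r] = 0.347157, running G = 8.716585
t=7: π = [0.3814, 0.2908, 0.1803, 0.1475], E[r] = 2.9508, γ^t·E[r] = 0.243013, running G = 8.959598
t=8: π = [0.3816, 0.2906, 0.1803, 0.1475], E[r] = 2.9508, γ^t·E[r] = 0.170109, running G = 9.129706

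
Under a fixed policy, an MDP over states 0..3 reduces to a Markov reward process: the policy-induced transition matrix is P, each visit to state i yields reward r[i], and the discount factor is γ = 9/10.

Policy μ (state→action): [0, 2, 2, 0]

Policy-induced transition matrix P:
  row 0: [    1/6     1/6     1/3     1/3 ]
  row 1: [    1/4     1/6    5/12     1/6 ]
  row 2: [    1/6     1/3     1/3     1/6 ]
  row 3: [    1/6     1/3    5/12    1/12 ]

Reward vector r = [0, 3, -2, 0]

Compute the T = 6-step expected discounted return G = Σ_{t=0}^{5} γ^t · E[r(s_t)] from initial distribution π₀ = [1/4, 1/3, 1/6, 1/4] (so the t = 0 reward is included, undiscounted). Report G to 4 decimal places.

t=0: π = [0.2500, 0.3333, 0.1667, 0.2500], E[r] = 0.6667, γ^t·E[r] = 0.666667, running G = 0.666667
t=1: π = [0.1944, 0.2361, 0.3819, 0.1875], E[r] = -0.0556, γ^t·E[r] = -0.050000, running G = 0.616667
t=2: π = [0.1863, 0.2616, 0.3686, 0.1834], E[r] = 0.0475, γ^t·E[r] = 0.038438, running G = 0.655104
t=3: π = [0.1885, 0.2587, 0.3704, 0.1824], E[r] = 0.0352, γ^t·E[r] = 0.025664, running G = 0.680768
t=4: π = [0.1882, 0.2588, 0.3701, 0.1829], E[r] = 0.0362, γ^t·E[r] = 0.023778, running G = 0.704546
t=5: π = [0.1882, 0.2588, 0.3701, 0.1828], E[r] = 0.0362, γ^t·E[r] = 0.021378, running G = 0.725924

G = 0.7259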